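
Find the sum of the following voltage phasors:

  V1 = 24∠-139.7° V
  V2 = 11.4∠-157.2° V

Step 1 — Convert each phasor to rectangular form:
  V1 = 24·(cos(-139.7°) + j·sin(-139.7°)) = -18.3 - j15.52 V
  V2 = 11.4·(cos(-157.2°) + j·sin(-157.2°)) = -10.51 - j4.418 V
Step 2 — Sum components: V_total = -28.81 - j19.94 V.
Step 3 — Convert to polar: |V_total| = 35.04 V, ∠V_total = -145.3°.

V_total = 35.04∠-145.3° V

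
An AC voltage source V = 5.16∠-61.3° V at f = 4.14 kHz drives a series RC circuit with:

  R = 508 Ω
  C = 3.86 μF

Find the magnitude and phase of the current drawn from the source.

Step 1 — Angular frequency: ω = 2π·f = 2π·4140 = 2.601e+04 rad/s.
Step 2 — Component impedances:
  R: Z = R = 508 Ω
  C: Z = 1/(jωC) = -j/(ω·C) = 0 - j9.959 Ω
Step 3 — Series combination: Z_total = R + C = 508 - j9.959 Ω = 508.1∠-1.1° Ω.
Step 4 — Source phasor: V = 5.16∠-61.3° V = 2.478 - j4.526 V.
Step 5 — Ohm's law: I = V / Z_total = (2.478 - j4.526) / (508 - j9.959) = 0.005051 - j0.008811 A.
Step 6 — Convert to polar: |I| = 0.01016 A, ∠I = -60.2°.

I = 0.01016∠-60.2° A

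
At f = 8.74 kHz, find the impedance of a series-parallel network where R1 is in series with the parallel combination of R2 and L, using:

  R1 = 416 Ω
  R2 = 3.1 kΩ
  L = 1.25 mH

Step 1 — Angular frequency: ω = 2π·f = 2π·8740 = 5.492e+04 rad/s.
Step 2 — Component impedances:
  R1: Z = R = 416 Ω
  R2: Z = R = 3100 Ω
  L: Z = jωL = j·5.492e+04·0.00125 = 0 + j68.64 Ω
Step 3 — Parallel branch: R2 || L = 1/(1/R2 + 1/L) = 1.519 + j68.61 Ω.
Step 4 — Series with R1: Z_total = R1 + (R2 || L) = 417.5 + j68.61 Ω = 423.1∠9.3° Ω.

Z = 417.5 + j68.61 Ω = 423.1∠9.3° Ω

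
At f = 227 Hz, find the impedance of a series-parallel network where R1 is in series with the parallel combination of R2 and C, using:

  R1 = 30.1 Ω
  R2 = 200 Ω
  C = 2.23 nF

Step 1 — Angular frequency: ω = 2π·f = 2π·227 = 1426 rad/s.
Step 2 — Component impedances:
  R1: Z = R = 30.1 Ω
  R2: Z = R = 200 Ω
  C: Z = 1/(jωC) = -j/(ω·C) = 0 - j3.144e+05 Ω
Step 3 — Parallel branch: R2 || C = 1/(1/R2 + 1/C) = 200 - j0.1272 Ω.
Step 4 — Series with R1: Z_total = R1 + (R2 || C) = 230.1 - j0.1272 Ω = 230.1∠-0.0° Ω.

Z = 230.1 - j0.1272 Ω = 230.1∠-0.0° Ω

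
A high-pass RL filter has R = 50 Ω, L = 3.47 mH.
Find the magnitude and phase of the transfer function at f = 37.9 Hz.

Step 1 — Angular frequency: ω = 2π·37.9 = 238.1 rad/s.
Step 2 — Transfer function: H(jω) = jωL/(R + jωL).
Step 3 — Numerator jωL = j·0.8263; denominator R + jωL = 50 + j0.8263.
Step 4 — H = 0.000273 + j0.01652.
Step 5 — Magnitude: |H| = 0.01652 (-35.6 dB); phase: φ = 89.1°.

|H| = 0.01652 (-35.6 dB), φ = 89.1°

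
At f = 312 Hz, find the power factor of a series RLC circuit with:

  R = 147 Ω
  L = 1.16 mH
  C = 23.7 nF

Step 1 — Angular frequency: ω = 2π·f = 2π·312 = 1960 rad/s.
Step 2 — Component impedances:
  R: Z = R = 147 Ω
  L: Z = jωL = j·1960·0.00116 = 0 + j2.274 Ω
  C: Z = 1/(jωC) = -j/(ω·C) = 0 - j2.152e+04 Ω
Step 3 — Series combination: Z_total = R + L + C = 147 - j2.152e+04 Ω = 2.152e+04∠-89.6° Ω.
Step 4 — Power factor: PF = cos(φ) = Re(Z)/|Z| = 147/21522 = 0.00683.
Step 5 — Type: Im(Z) = -2.152e+04 ⇒ leading (phase φ = -89.6°).

PF = 0.00683 (leading, φ = -89.6°)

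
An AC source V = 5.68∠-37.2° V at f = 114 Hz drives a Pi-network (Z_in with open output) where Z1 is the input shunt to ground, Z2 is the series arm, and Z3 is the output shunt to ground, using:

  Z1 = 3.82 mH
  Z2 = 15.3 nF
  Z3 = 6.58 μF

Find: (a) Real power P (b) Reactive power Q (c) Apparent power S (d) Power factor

Step 1 — Angular frequency: ω = 2π·f = 2π·114 = 716.3 rad/s.
Step 2 — Component impedances:
  Z1: Z = jωL = j·716.3·0.00382 = 0 + j2.736 Ω
  Z2: Z = 1/(jωC) = -j/(ω·C) = 0 - j9.125e+04 Ω
  Z3: Z = 1/(jωC) = -j/(ω·C) = 0 - j212.2 Ω
Step 3 — With open output, the series arm Z2 and the output shunt Z3 appear in series to ground: Z2 + Z3 = 0 - j9.146e+04 Ω.
Step 4 — Parallel with input shunt Z1: Z_in = Z1 || (Z2 + Z3) = 0 + j2.736 Ω = 2.736∠90.0° Ω.
Step 5 — Source phasor: V = 5.68∠-37.2° V = 4.524 - j3.434 V.
Step 6 — Current: I = V / Z = -1.255 - j1.653 A = 2.076∠-127.2° A.
Step 7 — Complex power: S = V·I* = 0 + j11.79 VA.
Step 8 — Real power: P = Re(S) = 0 W.
Step 9 — Reactive power: Q = Im(S) = 11.79 VAR.
Step 10 — Apparent power: |S| = 11.79 VA.
Step 11 — Power factor: PF = P/|S| = 0 (lagging).

(a) P = 0 W  (b) Q = 11.79 VAR  (c) S = 11.79 VA  (d) PF = 0 (lagging)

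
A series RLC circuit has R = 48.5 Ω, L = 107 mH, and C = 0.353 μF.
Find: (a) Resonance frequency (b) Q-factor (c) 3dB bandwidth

Step 1 — Resonance: ω₀ = 1/√(LC) = 1/√(0.107·3.53e-07) = 5145 rad/s.
Step 2 — f₀ = ω₀/(2π) = 818.9 Hz.
Step 3 — Series Q: Q = ω₀L/R = 5145·0.107/48.5 = 11.35.
Step 4 — Bandwidth: Δω = ω₀/Q = 453.3 rad/s; BW = Δω/(2π) = 72.14 Hz.

(a) f₀ = 818.9 Hz  (b) Q = 11.35  (c) BW = 72.14 Hz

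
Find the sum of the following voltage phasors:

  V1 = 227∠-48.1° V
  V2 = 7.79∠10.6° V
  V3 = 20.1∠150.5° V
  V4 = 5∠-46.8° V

Step 1 — Convert each phasor to rectangular form:
  V1 = 227·(cos(-48.1°) + j·sin(-48.1°)) = 151.6 - j169 V
  V2 = 7.79·(cos(10.6°) + j·sin(10.6°)) = 7.657 + j1.433 V
  V3 = 20.1·(cos(150.5°) + j·sin(150.5°)) = -17.49 + j9.898 V
  V4 = 5·(cos(-46.8°) + j·sin(-46.8°)) = 3.423 - j3.645 V
Step 2 — Sum components: V_total = 145.2 - j161.3 V.
Step 3 — Convert to polar: |V_total| = 217 V, ∠V_total = -48.0°.

V_total = 217∠-48.0° V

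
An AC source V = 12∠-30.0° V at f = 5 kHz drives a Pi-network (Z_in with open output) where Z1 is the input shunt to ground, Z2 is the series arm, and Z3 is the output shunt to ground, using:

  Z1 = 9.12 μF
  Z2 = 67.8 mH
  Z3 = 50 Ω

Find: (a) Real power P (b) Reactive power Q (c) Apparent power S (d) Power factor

Step 1 — Angular frequency: ω = 2π·f = 2π·5000 = 3.142e+04 rad/s.
Step 2 — Component impedances:
  Z1: Z = 1/(jωC) = -j/(ω·C) = 0 - j3.49 Ω
  Z2: Z = jωL = j·3.142e+04·0.0678 = 0 + j2130 Ω
  Z3: Z = R = 50 Ω
Step 3 — With open output, the series arm Z2 and the output shunt Z3 appear in series to ground: Z2 + Z3 = 50 + j2130 Ω.
Step 4 — Parallel with input shunt Z1: Z_in = Z1 || (Z2 + Z3) = 0.0001346 - j3.496 Ω = 3.496∠-90.0° Ω.
Step 5 — Source phasor: V = 12∠-30.0° V = 10.39 - j6 V.
Step 6 — Current: I = V / Z = 1.716 + j2.973 A = 3.433∠60.0° A.
Step 7 — Complex power: S = V·I* = 0.001586 - j41.19 VA.
Step 8 — Real power: P = Re(S) = 0.001586 W.
Step 9 — Reactive power: Q = Im(S) = -41.19 VAR.
Step 10 — Apparent power: |S| = 41.19 VA.
Step 11 — Power factor: PF = P/|S| = 3.851e-05 (leading).

(a) P = 0.001586 W  (b) Q = -41.19 VAR  (c) S = 41.19 VA  (d) PF = 3.851e-05 (leading)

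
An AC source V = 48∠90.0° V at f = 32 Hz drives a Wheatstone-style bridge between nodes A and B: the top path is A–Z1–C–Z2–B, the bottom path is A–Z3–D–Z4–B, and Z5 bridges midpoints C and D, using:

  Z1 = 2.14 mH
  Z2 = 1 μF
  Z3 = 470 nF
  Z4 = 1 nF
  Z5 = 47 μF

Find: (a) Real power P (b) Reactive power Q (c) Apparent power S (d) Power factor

Step 1 — Angular frequency: ω = 2π·f = 2π·32 = 201.1 rad/s.
Step 2 — Component impedances:
  Z1: Z = jωL = j·201.1·0.00214 = 0 + j0.4303 Ω
  Z2: Z = 1/(jωC) = -j/(ω·C) = 0 - j4974 Ω
  Z3: Z = 1/(jωC) = -j/(ω·C) = 0 - j1.058e+04 Ω
  Z4: Z = 1/(jωC) = -j/(ω·C) = 0 - j4.974e+06 Ω
  Z5: Z = 1/(jωC) = -j/(ω·C) = 0 - j105.8 Ω
Step 3 — Bridge requires nodal analysis (the Z5 bridge couples midpoints C and D, so the two paths cannot be reduced to a simple series/parallel combination). Setting node B to ground and injecting 1 A at node A, the 3-node admittance system at A, C, D solves to V_A = Z_AB = 0 - j4968 Ω = 4968∠-90.0° Ω.
Step 4 — Source phasor: V = 48∠90.0° V = 0 + j48 V.
Step 5 — Current: I = V / Z = -0.009661 A = 0.009661∠180.0° A.
Step 6 — Complex power: S = V·I* = 0 - j0.4638 VA.
Step 7 — Real power: P = Re(S) = 0 W.
Step 8 — Reactive power: Q = Im(S) = -0.4638 VAR.
Step 9 — Apparent power: |S| = 0.4638 VA.
Step 10 — Power factor: PF = P/|S| = 0 (leading).

(a) P = 0 W  (b) Q = -0.4638 VAR  (c) S = 0.4638 VA  (d) PF = 0 (leading)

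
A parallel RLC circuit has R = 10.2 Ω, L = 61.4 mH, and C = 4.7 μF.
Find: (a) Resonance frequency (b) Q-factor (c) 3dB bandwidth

Step 1 — Resonance: ω₀ = 1/√(LC) = 1/√(0.0614·4.7e-06) = 1862 rad/s.
Step 2 — f₀ = ω₀/(2π) = 296.3 Hz.
Step 3 — Parallel Q: Q = R/(ω₀L) = 10.2/(1862·0.0614) = 0.08924.
Step 4 — Bandwidth: Δω = ω₀/Q = 2.086e+04 rad/s; BW = Δω/(2π) = 3320 Hz.

(a) f₀ = 296.3 Hz  (b) Q = 0.08924  (c) BW = 3320 Hz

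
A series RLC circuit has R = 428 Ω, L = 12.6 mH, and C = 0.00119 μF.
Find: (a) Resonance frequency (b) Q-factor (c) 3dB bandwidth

Step 1 — Resonance condition Im(Z)=0 gives ω₀ = 1/√(LC).
Step 2 — ω₀ = 1/√(0.0126·1.19e-09) = 2.583e+05 rad/s.
Step 3 — f₀ = ω₀/(2π) = 4.11e+04 Hz.
Step 4 — Series Q: Q = ω₀L/R = 2.583e+05·0.0126/428 = 7.603.
Step 5 — 3dB bandwidth: Δω = ω₀/Q = 3.397e+04 rad/s; BW = Δω/(2π) = 5406 Hz.

(a) f₀ = 4.11e+04 Hz  (b) Q = 7.603  (c) BW = 5406 Hz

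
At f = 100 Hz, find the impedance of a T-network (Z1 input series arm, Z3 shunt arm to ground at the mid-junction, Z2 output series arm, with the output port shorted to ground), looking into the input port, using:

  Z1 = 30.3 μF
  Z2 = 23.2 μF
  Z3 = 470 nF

Step 1 — Angular frequency: ω = 2π·f = 2π·100 = 628.3 rad/s.
Step 2 — Component impedances:
  Z1: Z = 1/(jωC) = -j/(ω·C) = 0 - j52.53 Ω
  Z2: Z = 1/(jωC) = -j/(ω·C) = 0 - j68.6 Ω
  Z3: Z = 1/(jωC) = -j/(ω·C) = 0 - j3386 Ω
Step 3 — With the output port shorted to ground, the output series arm Z2 runs from the junction to ground; the shunt arm Z3 also runs from the junction to ground. They appear in parallel: Z3 || Z2 = 0 - j67.24 Ω.
Step 4 — Series with input arm Z1: Z_in = Z1 + (Z3 || Z2) = 0 - j119.8 Ω = 119.8∠-90.0° Ω.

Z = 0 - j119.8 Ω = 119.8∠-90.0° Ω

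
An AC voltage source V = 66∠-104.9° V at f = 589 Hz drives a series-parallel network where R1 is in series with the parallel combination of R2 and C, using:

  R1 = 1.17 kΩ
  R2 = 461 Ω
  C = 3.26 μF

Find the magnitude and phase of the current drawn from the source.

Step 1 — Angular frequency: ω = 2π·f = 2π·589 = 3701 rad/s.
Step 2 — Component impedances:
  R1: Z = R = 1170 Ω
  R2: Z = R = 461 Ω
  C: Z = 1/(jωC) = -j/(ω·C) = 0 - j82.89 Ω
Step 3 — Parallel branch: R2 || C = 1/(1/R2 + 1/C) = 14.44 - j80.29 Ω.
Step 4 — Series with R1: Z_total = R1 + (R2 || C) = 1184 - j80.29 Ω = 1187∠-3.9° Ω.
Step 5 — Source phasor: V = 66∠-104.9° V = -16.97 - j63.78 V.
Step 6 — Ohm's law: I = V / Z_total = (-16.97 - j63.78) / (1184 - j80.29) = -0.01063 - j0.05457 A.
Step 7 — Convert to polar: |I| = 0.0556 A, ∠I = -101.0°.

I = 0.0556∠-101.0° A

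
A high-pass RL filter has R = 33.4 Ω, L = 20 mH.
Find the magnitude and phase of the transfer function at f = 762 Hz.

Step 1 — Angular frequency: ω = 2π·762 = 4788 rad/s.
Step 2 — Transfer function: H(jω) = jωL/(R + jωL).
Step 3 — Numerator jωL = j·95.76; denominator R + jωL = 33.4 + j95.76.
Step 4 — H = 0.8915 + j0.311.
Step 5 — Magnitude: |H| = 0.9442 (-0.5 dB); phase: φ = 19.2°.

|H| = 0.9442 (-0.5 dB), φ = 19.2°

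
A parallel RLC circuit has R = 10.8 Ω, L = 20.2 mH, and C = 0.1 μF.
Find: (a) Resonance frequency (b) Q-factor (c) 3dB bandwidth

Step 1 — Resonance: ω₀ = 1/√(LC) = 1/√(0.0202·1e-07) = 2.225e+04 rad/s.
Step 2 — f₀ = ω₀/(2π) = 3541 Hz.
Step 3 — Parallel Q: Q = R/(ω₀L) = 10.8/(2.225e+04·0.0202) = 0.02403.
Step 4 — Bandwidth: Δω = ω₀/Q = 9.259e+05 rad/s; BW = Δω/(2π) = 1.474e+05 Hz.

(a) f₀ = 3541 Hz  (b) Q = 0.02403  (c) BW = 1.474e+05 Hz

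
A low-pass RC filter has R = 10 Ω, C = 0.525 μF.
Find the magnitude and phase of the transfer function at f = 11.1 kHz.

Step 1 — Angular frequency: ω = 2π·1.11e+04 = 6.974e+04 rad/s.
Step 2 — Transfer function: H(jω) = 1/(1 + jωRC).
Step 3 — Denominator: 1 + jωRC = 1 + j·6.974e+04·10·5.25e-07 = 1 + j0.3662.
Step 4 — H = 0.8818 - j0.3229.
Step 5 — Magnitude: |H| = 0.939 (-0.5 dB); phase: φ = -20.1°.

|H| = 0.939 (-0.5 dB), φ = -20.1°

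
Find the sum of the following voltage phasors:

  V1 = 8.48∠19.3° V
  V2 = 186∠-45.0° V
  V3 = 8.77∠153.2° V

Step 1 — Convert each phasor to rectangular form:
  V1 = 8.48·(cos(19.3°) + j·sin(19.3°)) = 8.003 + j2.803 V
  V2 = 186·(cos(-45.0°) + j·sin(-45.0°)) = 131.5 - j131.5 V
  V3 = 8.77·(cos(153.2°) + j·sin(153.2°)) = -7.828 + j3.954 V
Step 2 — Sum components: V_total = 131.7 - j124.8 V.
Step 3 — Convert to polar: |V_total| = 181.4 V, ∠V_total = -43.5°.

V_total = 181.4∠-43.5° V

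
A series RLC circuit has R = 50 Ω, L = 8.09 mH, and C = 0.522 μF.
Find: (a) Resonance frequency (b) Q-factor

Step 1 — Resonance condition Im(Z)=0 gives ω₀ = 1/√(LC).
Step 2 — ω₀ = 1/√(0.00809·5.22e-07) = 1.539e+04 rad/s.
Step 3 — f₀ = ω₀/(2π) = 2449 Hz.
Step 4 — Series Q: Q = ω₀L/R = 1.539e+04·0.00809/50 = 2.49.

(a) f₀ = 2449 Hz  (b) Q = 2.49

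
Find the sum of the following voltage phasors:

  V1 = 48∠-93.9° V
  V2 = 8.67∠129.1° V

Step 1 — Convert each phasor to rectangular form:
  V1 = 48·(cos(-93.9°) + j·sin(-93.9°)) = -3.265 - j47.89 V
  V2 = 8.67·(cos(129.1°) + j·sin(129.1°)) = -5.468 + j6.728 V
Step 2 — Sum components: V_total = -8.733 - j41.16 V.
Step 3 — Convert to polar: |V_total| = 42.08 V, ∠V_total = -102.0°.

V_total = 42.08∠-102.0° V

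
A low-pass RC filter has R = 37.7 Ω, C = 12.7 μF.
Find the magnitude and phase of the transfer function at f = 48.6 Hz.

Step 1 — Angular frequency: ω = 2π·48.6 = 305.4 rad/s.
Step 2 — Transfer function: H(jω) = 1/(1 + jωRC).
Step 3 — Denominator: 1 + jωRC = 1 + j·305.4·37.7·1.27e-05 = 1 + j0.1462.
Step 4 — H = 0.9791 - j0.1431.
Step 5 — Magnitude: |H| = 0.9895 (-0.1 dB); phase: φ = -8.3°.

|H| = 0.9895 (-0.1 dB), φ = -8.3°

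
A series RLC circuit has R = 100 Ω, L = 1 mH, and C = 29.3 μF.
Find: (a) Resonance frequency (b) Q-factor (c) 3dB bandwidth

Step 1 — Resonance: ω₀ = 1/√(LC) = 1/√(0.001·2.93e-05) = 5842 rad/s.
Step 2 — f₀ = ω₀/(2π) = 929.8 Hz.
Step 3 — Series Q: Q = ω₀L/R = 5842·0.001/100 = 0.05842.
Step 4 — Bandwidth: Δω = ω₀/Q = 1e+05 rad/s; BW = Δω/(2π) = 1.592e+04 Hz.

(a) f₀ = 929.8 Hz  (b) Q = 0.05842  (c) BW = 1.592e+04 Hz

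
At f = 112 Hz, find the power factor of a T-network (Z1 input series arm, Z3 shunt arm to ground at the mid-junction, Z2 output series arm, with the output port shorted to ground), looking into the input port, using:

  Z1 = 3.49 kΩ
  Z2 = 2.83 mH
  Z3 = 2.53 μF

Step 1 — Angular frequency: ω = 2π·f = 2π·112 = 703.7 rad/s.
Step 2 — Component impedances:
  Z1: Z = R = 3490 Ω
  Z2: Z = jωL = j·703.7·0.00283 = 0 + j1.992 Ω
  Z3: Z = 1/(jωC) = -j/(ω·C) = 0 - j561.7 Ω
Step 3 — With the output port shorted to ground, the output series arm Z2 runs from the junction to ground; the shunt arm Z3 also runs from the junction to ground. They appear in parallel: Z3 || Z2 = 0 + j1.999 Ω.
Step 4 — Series with input arm Z1: Z_in = Z1 + (Z3 || Z2) = 3490 + j1.999 Ω = 3490∠0.0° Ω.
Step 5 — Power factor: PF = cos(φ) = Re(Z)/|Z| = 3490/3490 = 1.
Step 6 — Type: Im(Z) = 1.999 ⇒ lagging (phase φ = 0.0°).

PF = 1 (lagging, φ = 0.0°)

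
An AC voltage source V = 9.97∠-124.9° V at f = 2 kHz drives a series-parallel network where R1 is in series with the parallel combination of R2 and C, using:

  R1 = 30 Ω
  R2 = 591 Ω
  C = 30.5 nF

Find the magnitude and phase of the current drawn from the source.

Step 1 — Angular frequency: ω = 2π·f = 2π·2000 = 1.257e+04 rad/s.
Step 2 — Component impedances:
  R1: Z = R = 30 Ω
  R2: Z = R = 591 Ω
  C: Z = 1/(jωC) = -j/(ω·C) = 0 - j2609 Ω
Step 3 — Parallel branch: R2 || C = 1/(1/R2 + 1/C) = 562.2 - j127.3 Ω.
Step 4 — Series with R1: Z_total = R1 + (R2 || C) = 592.2 - j127.3 Ω = 605.7∠-12.1° Ω.
Step 5 — Source phasor: V = 9.97∠-124.9° V = -5.704 - j8.177 V.
Step 6 — Ohm's law: I = V / Z_total = (-5.704 - j8.177) / (592.2 - j127.3) = -0.006369 - j0.01518 A.
Step 7 — Convert to polar: |I| = 0.01646 A, ∠I = -112.8°.

I = 0.01646∠-112.8° A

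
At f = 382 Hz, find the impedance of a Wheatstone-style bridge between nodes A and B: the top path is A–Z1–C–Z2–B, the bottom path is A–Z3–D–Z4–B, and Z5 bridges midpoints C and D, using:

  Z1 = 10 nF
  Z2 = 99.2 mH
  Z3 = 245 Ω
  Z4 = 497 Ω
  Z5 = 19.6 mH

Step 1 — Angular frequency: ω = 2π·f = 2π·382 = 2400 rad/s.
Step 2 — Component impedances:
  Z1: Z = 1/(jωC) = -j/(ω·C) = 0 - j4.166e+04 Ω
  Z2: Z = jωL = j·2400·0.0992 = 0 + j238.1 Ω
  Z3: Z = R = 245 Ω
  Z4: Z = R = 497 Ω
  Z5: Z = jωL = j·2400·0.0196 = 0 + j47.04 Ω
Step 3 — Bridge requires nodal analysis (the Z5 bridge couples midpoints C and D, so the two paths cannot be reduced to a simple series/parallel combination). Setting node B to ground and injecting 1 A at node A, the 3-node admittance system at A, C, D solves to V_A = Z_AB = 368.5 + j212.9 Ω = 425.6∠30.0° Ω.

Z = 368.5 + j212.9 Ω = 425.6∠30.0° Ω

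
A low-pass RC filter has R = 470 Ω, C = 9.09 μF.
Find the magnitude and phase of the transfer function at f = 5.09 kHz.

Step 1 — Angular frequency: ω = 2π·5090 = 3.198e+04 rad/s.
Step 2 — Transfer function: H(jω) = 1/(1 + jωRC).
Step 3 — Denominator: 1 + jωRC = 1 + j·3.198e+04·470·9.09e-06 = 1 + j136.6.
Step 4 — H = 5.356e-05 - j0.007318.
Step 5 — Magnitude: |H| = 0.007319 (-42.7 dB); phase: φ = -89.6°.

|H| = 0.007319 (-42.7 dB), φ = -89.6°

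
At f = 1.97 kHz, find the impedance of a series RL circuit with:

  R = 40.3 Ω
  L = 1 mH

Step 1 — Angular frequency: ω = 2π·f = 2π·1970 = 1.238e+04 rad/s.
Step 2 — Component impedances:
  R: Z = R = 40.3 Ω
  L: Z = jωL = j·1.238e+04·0.001 = 0 + j12.38 Ω
Step 3 — Series combination: Z_total = R + L = 40.3 + j12.38 Ω = 42.16∠17.1° Ω.

Z = 40.3 + j12.38 Ω = 42.16∠17.1° Ω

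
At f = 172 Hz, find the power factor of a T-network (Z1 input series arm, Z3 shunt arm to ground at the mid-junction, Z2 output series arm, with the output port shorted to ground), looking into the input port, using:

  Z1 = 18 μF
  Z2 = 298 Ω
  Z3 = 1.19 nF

Step 1 — Angular frequency: ω = 2π·f = 2π·172 = 1081 rad/s.
Step 2 — Component impedances:
  Z1: Z = 1/(jωC) = -j/(ω·C) = 0 - j51.41 Ω
  Z2: Z = R = 298 Ω
  Z3: Z = 1/(jωC) = -j/(ω·C) = 0 - j7.776e+05 Ω
Step 3 — With the output port shorted to ground, the output series arm Z2 runs from the junction to ground; the shunt arm Z3 also runs from the junction to ground. They appear in parallel: Z3 || Z2 = 298 - j0.1142 Ω.
Step 4 — Series with input arm Z1: Z_in = Z1 + (Z3 || Z2) = 298 - j51.52 Ω = 302.4∠-9.8° Ω.
Step 5 — Power factor: PF = cos(φ) = Re(Z)/|Z| = 298/302.4 = 0.9854.
Step 6 — Type: Im(Z) = -51.52 ⇒ leading (phase φ = -9.8°).

PF = 0.9854 (leading, φ = -9.8°)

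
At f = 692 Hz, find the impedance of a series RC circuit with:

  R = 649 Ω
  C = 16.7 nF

Step 1 — Angular frequency: ω = 2π·f = 2π·692 = 4348 rad/s.
Step 2 — Component impedances:
  R: Z = R = 649 Ω
  C: Z = 1/(jωC) = -j/(ω·C) = 0 - j1.377e+04 Ω
Step 3 — Series combination: Z_total = R + C = 649 - j1.377e+04 Ω = 1.379e+04∠-87.3° Ω.

Z = 649 - j1.377e+04 Ω = 1.379e+04∠-87.3° Ω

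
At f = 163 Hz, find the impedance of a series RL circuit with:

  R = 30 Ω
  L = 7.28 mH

Step 1 — Angular frequency: ω = 2π·f = 2π·163 = 1024 rad/s.
Step 2 — Component impedances:
  R: Z = R = 30 Ω
  L: Z = jωL = j·1024·0.00728 = 0 + j7.456 Ω
Step 3 — Series combination: Z_total = R + L = 30 + j7.456 Ω = 30.91∠14.0° Ω.

Z = 30 + j7.456 Ω = 30.91∠14.0° Ω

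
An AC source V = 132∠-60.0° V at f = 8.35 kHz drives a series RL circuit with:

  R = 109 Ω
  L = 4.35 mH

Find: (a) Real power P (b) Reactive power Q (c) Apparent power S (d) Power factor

Step 1 — Angular frequency: ω = 2π·f = 2π·8350 = 5.246e+04 rad/s.
Step 2 — Component impedances:
  R: Z = R = 109 Ω
  L: Z = jωL = j·5.246e+04·0.00435 = 0 + j228.2 Ω
Step 3 — Series combination: Z_total = R + L = 109 + j228.2 Ω = 252.9∠64.5° Ω.
Step 4 — Source phasor: V = 132∠-60.0° V = 66 - j114.3 V.
Step 5 — Current: I = V / Z = -0.2954 - j0.4303 A = 0.5219∠-124.5° A.
Step 6 — Complex power: S = V·I* = 29.69 + j62.17 VA.
Step 7 — Real power: P = Re(S) = 29.69 W.
Step 8 — Reactive power: Q = Im(S) = 62.17 VAR.
Step 9 — Apparent power: |S| = 68.89 VA.
Step 10 — Power factor: PF = P/|S| = 0.431 (lagging).

(a) P = 29.69 W  (b) Q = 62.17 VAR  (c) S = 68.89 VA  (d) PF = 0.431 (lagging)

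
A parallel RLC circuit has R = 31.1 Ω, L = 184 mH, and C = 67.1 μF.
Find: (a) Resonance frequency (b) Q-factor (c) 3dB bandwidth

Step 1 — Resonance: ω₀ = 1/√(LC) = 1/√(0.184·6.71e-05) = 284.6 rad/s.
Step 2 — f₀ = ω₀/(2π) = 45.29 Hz.
Step 3 — Parallel Q: Q = R/(ω₀L) = 31.1/(284.6·0.184) = 0.5939.
Step 4 — Bandwidth: Δω = ω₀/Q = 479.2 rad/s; BW = Δω/(2π) = 76.27 Hz.

(a) f₀ = 45.29 Hz  (b) Q = 0.5939  (c) BW = 76.27 Hz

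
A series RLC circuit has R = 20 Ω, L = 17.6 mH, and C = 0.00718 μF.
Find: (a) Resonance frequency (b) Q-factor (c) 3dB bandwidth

Step 1 — Resonance condition Im(Z)=0 gives ω₀ = 1/√(LC).
Step 2 — ω₀ = 1/√(0.0176·7.18e-09) = 8.896e+04 rad/s.
Step 3 — f₀ = ω₀/(2π) = 1.416e+04 Hz.
Step 4 — Series Q: Q = ω₀L/R = 8.896e+04·0.0176/20 = 78.28.
Step 5 — 3dB bandwidth: Δω = ω₀/Q = 1136 rad/s; BW = Δω/(2π) = 180.9 Hz.

(a) f₀ = 1.416e+04 Hz  (b) Q = 78.28  (c) BW = 180.9 Hz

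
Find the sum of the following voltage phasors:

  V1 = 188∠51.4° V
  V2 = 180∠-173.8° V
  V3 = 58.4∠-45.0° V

Step 1 — Convert each phasor to rectangular form:
  V1 = 188·(cos(51.4°) + j·sin(51.4°)) = 117.3 + j146.9 V
  V2 = 180·(cos(-173.8°) + j·sin(-173.8°)) = -178.9 - j19.44 V
  V3 = 58.4·(cos(-45.0°) + j·sin(-45.0°)) = 41.3 - j41.3 V
Step 2 — Sum components: V_total = -20.36 + j86.19 V.
Step 3 — Convert to polar: |V_total| = 88.56 V, ∠V_total = 103.3°.

V_total = 88.56∠103.3° V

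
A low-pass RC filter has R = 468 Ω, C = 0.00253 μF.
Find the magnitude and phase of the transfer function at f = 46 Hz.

Step 1 — Angular frequency: ω = 2π·46 = 289 rad/s.
Step 2 — Transfer function: H(jω) = 1/(1 + jωRC).
Step 3 — Denominator: 1 + jωRC = 1 + j·289·468·2.53e-09 = 1 + j0.0003422.
Step 4 — H = 1 - j0.0003422.
Step 5 — Magnitude: |H| = 1 (-0.0 dB); phase: φ = -0.0°.

|H| = 1 (-0.0 dB), φ = -0.0°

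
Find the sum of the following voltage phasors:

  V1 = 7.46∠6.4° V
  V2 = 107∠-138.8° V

Step 1 — Convert each phasor to rectangular form:
  V1 = 7.46·(cos(6.4°) + j·sin(6.4°)) = 7.414 + j0.8316 V
  V2 = 107·(cos(-138.8°) + j·sin(-138.8°)) = -80.51 - j70.48 V
Step 2 — Sum components: V_total = -73.09 - j69.65 V.
Step 3 — Convert to polar: |V_total| = 101 V, ∠V_total = -136.4°.

V_total = 101∠-136.4° V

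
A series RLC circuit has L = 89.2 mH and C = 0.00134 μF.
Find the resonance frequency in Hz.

Step 1 — Resonance condition Im(Z)=0 gives ω₀ = 1/√(LC).
Step 2 — ω₀ = 1/√(0.0892·1.34e-09) = 9.147e+04 rad/s.
Step 3 — f₀ = ω₀/(2π) = 1.456e+04 Hz.

f₀ = 1.456e+04 Hz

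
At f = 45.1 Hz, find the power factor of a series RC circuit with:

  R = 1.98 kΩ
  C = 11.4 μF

Step 1 — Angular frequency: ω = 2π·f = 2π·45.1 = 283.4 rad/s.
Step 2 — Component impedances:
  R: Z = R = 1980 Ω
  C: Z = 1/(jωC) = -j/(ω·C) = 0 - j309.6 Ω
Step 3 — Series combination: Z_total = R + C = 1980 - j309.6 Ω = 2004∠-8.9° Ω.
Step 4 — Power factor: PF = cos(φ) = Re(Z)/|Z| = 1980/2004 = 0.988.
Step 5 — Type: Im(Z) = -309.6 ⇒ leading (phase φ = -8.9°).

PF = 0.988 (leading, φ = -8.9°)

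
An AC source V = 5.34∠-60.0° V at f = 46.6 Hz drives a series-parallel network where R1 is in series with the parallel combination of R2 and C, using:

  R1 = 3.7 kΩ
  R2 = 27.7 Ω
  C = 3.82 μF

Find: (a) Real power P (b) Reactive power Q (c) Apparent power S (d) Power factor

Step 1 — Angular frequency: ω = 2π·f = 2π·46.6 = 292.8 rad/s.
Step 2 — Component impedances:
  R1: Z = R = 3700 Ω
  R2: Z = R = 27.7 Ω
  C: Z = 1/(jωC) = -j/(ω·C) = 0 - j894.1 Ω
Step 3 — Parallel branch: R2 || C = 1/(1/R2 + 1/C) = 27.67 - j0.8574 Ω.
Step 4 — Series with R1: Z_total = R1 + (R2 || C) = 3728 - j0.8574 Ω = 3728∠-0.0° Ω.
Step 5 — Source phasor: V = 5.34∠-60.0° V = 2.67 - j4.625 V.
Step 6 — Current: I = V / Z = 0.0007165 - j0.00124 A = 0.001433∠-60.0° A.
Step 7 — Complex power: S = V·I* = 0.00765 - j1.759e-06 VA.
Step 8 — Real power: P = Re(S) = 0.00765 W.
Step 9 — Reactive power: Q = Im(S) = -1.759e-06 VAR.
Step 10 — Apparent power: |S| = 0.00765 VA.
Step 11 — Power factor: PF = P/|S| = 1 (leading).

(a) P = 0.00765 W  (b) Q = -1.759e-06 VAR  (c) S = 0.00765 VA  (d) PF = 1 (leading)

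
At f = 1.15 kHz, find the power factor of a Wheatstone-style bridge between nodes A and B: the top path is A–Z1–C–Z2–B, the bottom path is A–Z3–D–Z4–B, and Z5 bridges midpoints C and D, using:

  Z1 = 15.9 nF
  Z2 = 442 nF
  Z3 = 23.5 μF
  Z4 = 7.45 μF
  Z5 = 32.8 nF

Step 1 — Angular frequency: ω = 2π·f = 2π·1150 = 7226 rad/s.
Step 2 — Component impedances:
  Z1: Z = 1/(jωC) = -j/(ω·C) = 0 - j8704 Ω
  Z2: Z = 1/(jωC) = -j/(ω·C) = 0 - j313.1 Ω
  Z3: Z = 1/(jωC) = -j/(ω·C) = 0 - j5.889 Ω
  Z4: Z = 1/(jωC) = -j/(ω·C) = 0 - j18.58 Ω
  Z5: Z = 1/(jωC) = -j/(ω·C) = 0 - j4219 Ω
Step 3 — Bridge requires nodal analysis (the Z5 bridge couples midpoints C and D, so the two paths cannot be reduced to a simple series/parallel combination). Setting node B to ground and injecting 1 A at node A, the 3-node admittance system at A, C, D solves to V_A = Z_AB = 0 - j24.33 Ω = 24.33∠-90.0° Ω.
Step 4 — Power factor: PF = cos(φ) = Re(Z)/|Z| = 0/24.33 = 0.
Step 5 — Type: Im(Z) = -24.33 ⇒ leading (phase φ = -90.0°).

PF = 0 (leading, φ = -90.0°)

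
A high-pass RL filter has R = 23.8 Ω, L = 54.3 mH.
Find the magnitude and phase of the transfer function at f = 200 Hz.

Step 1 — Angular frequency: ω = 2π·200 = 1257 rad/s.
Step 2 — Transfer function: H(jω) = jωL/(R + jωL).
Step 3 — Numerator jωL = j·68.24; denominator R + jωL = 23.8 + j68.24.
Step 4 — H = 0.8915 + j0.311.
Step 5 — Magnitude: |H| = 0.9442 (-0.5 dB); phase: φ = 19.2°.

|H| = 0.9442 (-0.5 dB), φ = 19.2°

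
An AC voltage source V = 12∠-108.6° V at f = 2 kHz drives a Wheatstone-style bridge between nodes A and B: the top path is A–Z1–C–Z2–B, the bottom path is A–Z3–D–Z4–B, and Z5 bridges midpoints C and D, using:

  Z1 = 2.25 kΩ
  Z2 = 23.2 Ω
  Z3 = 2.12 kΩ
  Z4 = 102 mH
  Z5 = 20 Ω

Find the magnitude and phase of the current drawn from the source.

Step 1 — Angular frequency: ω = 2π·f = 2π·2000 = 1.257e+04 rad/s.
Step 2 — Component impedances:
  Z1: Z = R = 2250 Ω
  Z2: Z = R = 23.2 Ω
  Z3: Z = R = 2120 Ω
  Z4: Z = jωL = j·1.257e+04·0.102 = 0 + j1282 Ω
  Z5: Z = R = 20 Ω
Step 3 — Bridge requires nodal analysis (the Z5 bridge couples midpoints C and D, so the two paths cannot be reduced to a simple series/parallel combination). Setting node B to ground and injecting 1 A at node A, the 3-node admittance system at A, C, D solves to V_A = Z_AB = 1120 + j0.872 Ω = 1120∠0.0° Ω.
Step 4 — Source phasor: V = 12∠-108.6° V = -3.828 - j11.37 V.
Step 5 — Ohm's law: I = V / Z_total = (-3.828 - j11.37) / (1120 + j0.872) = -0.003425 - j0.01015 A.
Step 6 — Convert to polar: |I| = 0.01071 A, ∠I = -108.6°.

I = 0.01071∠-108.6° A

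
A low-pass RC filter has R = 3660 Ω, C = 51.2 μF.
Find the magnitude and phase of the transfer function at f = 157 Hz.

Step 1 — Angular frequency: ω = 2π·157 = 986.5 rad/s.
Step 2 — Transfer function: H(jω) = 1/(1 + jωRC).
Step 3 — Denominator: 1 + jωRC = 1 + j·986.5·3660·5.12e-05 = 1 + j184.9.
Step 4 — H = 2.926e-05 - j0.005409.
Step 5 — Magnitude: |H| = 0.00541 (-45.3 dB); phase: φ = -89.7°.

|H| = 0.00541 (-45.3 dB), φ = -89.7°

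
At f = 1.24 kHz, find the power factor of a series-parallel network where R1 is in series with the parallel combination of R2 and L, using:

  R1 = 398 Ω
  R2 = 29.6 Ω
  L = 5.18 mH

Step 1 — Angular frequency: ω = 2π·f = 2π·1240 = 7791 rad/s.
Step 2 — Component impedances:
  R1: Z = R = 398 Ω
  R2: Z = R = 29.6 Ω
  L: Z = jωL = j·7791·0.00518 = 0 + j40.36 Ω
Step 3 — Parallel branch: R2 || L = 1/(1/R2 + 1/L) = 19.25 + j14.12 Ω.
Step 4 — Series with R1: Z_total = R1 + (R2 || L) = 417.2 + j14.12 Ω = 417.5∠1.9° Ω.
Step 5 — Power factor: PF = cos(φ) = Re(Z)/|Z| = 417.25/417.49 = 0.9994.
Step 6 — Type: Im(Z) = 14.12 ⇒ lagging (phase φ = 1.9°).

PF = 0.9994 (lagging, φ = 1.9°)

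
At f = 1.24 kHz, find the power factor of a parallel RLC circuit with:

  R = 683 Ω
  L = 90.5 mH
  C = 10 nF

Step 1 — Angular frequency: ω = 2π·f = 2π·1240 = 7791 rad/s.
Step 2 — Component impedances:
  R: Z = R = 683 Ω
  L: Z = jωL = j·7791·0.0905 = 0 + j705.1 Ω
  C: Z = 1/(jωC) = -j/(ω·C) = 0 - j1.284e+04 Ω
Step 3 — Parallel combination: 1/Z_total = 1/R + 1/L + 1/C; Z_total = 371.6 + j340.2 Ω = 503.8∠42.5° Ω.
Step 4 — Power factor: PF = cos(φ) = Re(Z)/|Z| = 371.6/503.8 = 0.7376.
Step 5 — Type: Im(Z) = 340.2 ⇒ lagging (phase φ = 42.5°).

PF = 0.7376 (lagging, φ = 42.5°)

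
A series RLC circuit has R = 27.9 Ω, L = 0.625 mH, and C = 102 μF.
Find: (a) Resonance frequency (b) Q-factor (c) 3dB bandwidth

Step 1 — Resonance condition Im(Z)=0 gives ω₀ = 1/√(LC).
Step 2 — ω₀ = 1/√(0.000625·0.000102) = 3961 rad/s.
Step 3 — f₀ = ω₀/(2π) = 630.3 Hz.
Step 4 — Series Q: Q = ω₀L/R = 3961·0.000625/27.9 = 0.08872.
Step 5 — 3dB bandwidth: Δω = ω₀/Q = 4.464e+04 rad/s; BW = Δω/(2π) = 7105 Hz.

(a) f₀ = 630.3 Hz  (b) Q = 0.08872  (c) BW = 7105 Hz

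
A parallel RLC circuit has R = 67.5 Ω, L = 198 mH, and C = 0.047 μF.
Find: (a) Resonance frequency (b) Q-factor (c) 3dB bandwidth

Step 1 — Resonance: ω₀ = 1/√(LC) = 1/√(0.198·4.7e-08) = 1.037e+04 rad/s.
Step 2 — f₀ = ω₀/(2π) = 1650 Hz.
Step 3 — Parallel Q: Q = R/(ω₀L) = 67.5/(1.037e+04·0.198) = 0.03289.
Step 4 — Bandwidth: Δω = ω₀/Q = 3.152e+05 rad/s; BW = Δω/(2π) = 5.017e+04 Hz.

(a) f₀ = 1650 Hz  (b) Q = 0.03289  (c) BW = 5.017e+04 Hz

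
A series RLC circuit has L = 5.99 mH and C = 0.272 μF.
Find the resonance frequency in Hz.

Step 1 — Resonance condition Im(Z)=0 gives ω₀ = 1/√(LC).
Step 2 — ω₀ = 1/√(0.00599·2.72e-07) = 2.477e+04 rad/s.
Step 3 — f₀ = ω₀/(2π) = 3943 Hz.

f₀ = 3943 Hz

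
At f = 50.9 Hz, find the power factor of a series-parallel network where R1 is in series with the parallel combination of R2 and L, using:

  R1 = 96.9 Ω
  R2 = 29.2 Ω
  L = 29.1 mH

Step 1 — Angular frequency: ω = 2π·f = 2π·50.9 = 319.8 rad/s.
Step 2 — Component impedances:
  R1: Z = R = 96.9 Ω
  R2: Z = R = 29.2 Ω
  L: Z = jωL = j·319.8·0.0291 = 0 + j9.307 Ω
Step 3 — Parallel branch: R2 || L = 1/(1/R2 + 1/L) = 2.693 + j8.448 Ω.
Step 4 — Series with R1: Z_total = R1 + (R2 || L) = 99.59 + j8.448 Ω = 99.95∠4.8° Ω.
Step 5 — Power factor: PF = cos(φ) = Re(Z)/|Z| = 99.59/99.95 = 0.9964.
Step 6 — Type: Im(Z) = 8.448 ⇒ lagging (phase φ = 4.8°).

PF = 0.9964 (lagging, φ = 4.8°)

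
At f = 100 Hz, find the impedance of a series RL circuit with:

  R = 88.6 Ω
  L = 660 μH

Step 1 — Angular frequency: ω = 2π·f = 2π·100 = 628.3 rad/s.
Step 2 — Component impedances:
  R: Z = R = 88.6 Ω
  L: Z = jωL = j·628.3·0.00066 = 0 + j0.4147 Ω
Step 3 — Series combination: Z_total = R + L = 88.6 + j0.4147 Ω = 88.6∠0.3° Ω.

Z = 88.6 + j0.4147 Ω = 88.6∠0.3° Ω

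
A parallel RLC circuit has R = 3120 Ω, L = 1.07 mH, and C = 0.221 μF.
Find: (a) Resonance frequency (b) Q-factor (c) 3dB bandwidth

Step 1 — Resonance: ω₀ = 1/√(LC) = 1/√(0.00107·2.21e-07) = 6.503e+04 rad/s.
Step 2 — f₀ = ω₀/(2π) = 1.035e+04 Hz.
Step 3 — Parallel Q: Q = R/(ω₀L) = 3120/(6.503e+04·0.00107) = 44.84.
Step 4 — Bandwidth: Δω = ω₀/Q = 1450 rad/s; BW = Δω/(2π) = 230.8 Hz.

(a) f₀ = 1.035e+04 Hz  (b) Q = 44.84  (c) BW = 230.8 Hz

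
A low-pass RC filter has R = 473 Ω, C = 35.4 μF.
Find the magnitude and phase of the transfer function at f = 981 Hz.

Step 1 — Angular frequency: ω = 2π·981 = 6164 rad/s.
Step 2 — Transfer function: H(jω) = 1/(1 + jωRC).
Step 3 — Denominator: 1 + jωRC = 1 + j·6164·473·3.54e-05 = 1 + j103.2.
Step 4 — H = 9.387e-05 - j0.009688.
Step 5 — Magnitude: |H| = 0.009689 (-40.3 dB); phase: φ = -89.4°.

|H| = 0.009689 (-40.3 dB), φ = -89.4°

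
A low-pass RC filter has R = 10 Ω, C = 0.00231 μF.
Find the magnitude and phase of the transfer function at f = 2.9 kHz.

Step 1 — Angular frequency: ω = 2π·2900 = 1.822e+04 rad/s.
Step 2 — Transfer function: H(jω) = 1/(1 + jωRC).
Step 3 — Denominator: 1 + jωRC = 1 + j·1.822e+04·10·2.31e-09 = 1 + j0.0004209.
Step 4 — H = 1 - j0.0004209.
Step 5 — Magnitude: |H| = 1 (-0.0 dB); phase: φ = -0.0°.

|H| = 1 (-0.0 dB), φ = -0.0°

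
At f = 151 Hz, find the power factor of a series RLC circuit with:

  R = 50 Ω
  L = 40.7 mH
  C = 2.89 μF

Step 1 — Angular frequency: ω = 2π·f = 2π·151 = 948.8 rad/s.
Step 2 — Component impedances:
  R: Z = R = 50 Ω
  L: Z = jωL = j·948.8·0.0407 = 0 + j38.61 Ω
  C: Z = 1/(jωC) = -j/(ω·C) = 0 - j364.7 Ω
Step 3 — Series combination: Z_total = R + L + C = 50 - j326.1 Ω = 329.9∠-81.3° Ω.
Step 4 — Power factor: PF = cos(φ) = Re(Z)/|Z| = 50/329.9 = 0.1516.
Step 5 — Type: Im(Z) = -326.1 ⇒ leading (phase φ = -81.3°).

PF = 0.1516 (leading, φ = -81.3°)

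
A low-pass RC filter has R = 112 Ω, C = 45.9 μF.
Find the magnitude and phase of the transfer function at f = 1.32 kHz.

Step 1 — Angular frequency: ω = 2π·1320 = 8294 rad/s.
Step 2 — Transfer function: H(jω) = 1/(1 + jωRC).
Step 3 — Denominator: 1 + jωRC = 1 + j·8294·112·4.59e-05 = 1 + j42.64.
Step 4 — H = 0.0005498 - j0.02344.
Step 5 — Magnitude: |H| = 0.02345 (-32.6 dB); phase: φ = -88.7°.

|H| = 0.02345 (-32.6 dB), φ = -88.7°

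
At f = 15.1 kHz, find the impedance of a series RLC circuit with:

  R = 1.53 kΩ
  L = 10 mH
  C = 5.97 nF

Step 1 — Angular frequency: ω = 2π·f = 2π·1.51e+04 = 9.488e+04 rad/s.
Step 2 — Component impedances:
  R: Z = R = 1530 Ω
  L: Z = jωL = j·9.488e+04·0.01 = 0 + j948.8 Ω
  C: Z = 1/(jωC) = -j/(ω·C) = 0 - j1766 Ω
Step 3 — Series combination: Z_total = R + L + C = 1530 - j816.7 Ω = 1734∠-28.1° Ω.

Z = 1530 - j816.7 Ω = 1734∠-28.1° Ω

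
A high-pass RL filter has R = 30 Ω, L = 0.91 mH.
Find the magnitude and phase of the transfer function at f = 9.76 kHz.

Step 1 — Angular frequency: ω = 2π·9760 = 6.132e+04 rad/s.
Step 2 — Transfer function: H(jω) = jωL/(R + jωL).
Step 3 — Numerator jωL = j·55.8; denominator R + jωL = 30 + j55.8.
Step 4 — H = 0.7758 + j0.4171.
Step 5 — Magnitude: |H| = 0.8808 (-1.1 dB); phase: φ = 28.3°.

|H| = 0.8808 (-1.1 dB), φ = 28.3°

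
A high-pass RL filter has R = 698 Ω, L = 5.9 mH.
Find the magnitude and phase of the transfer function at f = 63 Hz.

Step 1 — Angular frequency: ω = 2π·63 = 395.8 rad/s.
Step 2 — Transfer function: H(jω) = jωL/(R + jωL).
Step 3 — Numerator jωL = j·2.335; denominator R + jωL = 698 + j2.335.
Step 4 — H = 1.12e-05 + j0.003346.
Step 5 — Magnitude: |H| = 0.003346 (-49.5 dB); phase: φ = 89.8°.

|H| = 0.003346 (-49.5 dB), φ = 89.8°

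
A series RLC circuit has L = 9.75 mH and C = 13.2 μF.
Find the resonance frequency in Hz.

Step 1 — Resonance condition Im(Z)=0 gives ω₀ = 1/√(LC).
Step 2 — ω₀ = 1/√(0.00975·1.32e-05) = 2787 rad/s.
Step 3 — f₀ = ω₀/(2π) = 443.6 Hz.

f₀ = 443.6 Hz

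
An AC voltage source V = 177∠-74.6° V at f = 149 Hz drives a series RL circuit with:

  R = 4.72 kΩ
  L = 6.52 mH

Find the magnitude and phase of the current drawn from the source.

Step 1 — Angular frequency: ω = 2π·f = 2π·149 = 936.2 rad/s.
Step 2 — Component impedances:
  R: Z = R = 4720 Ω
  L: Z = jωL = j·936.2·0.00652 = 0 + j6.104 Ω
Step 3 — Series combination: Z_total = R + L = 4720 + j6.104 Ω = 4720∠0.1° Ω.
Step 4 — Source phasor: V = 177∠-74.6° V = 47 - j170.6 V.
Step 5 — Ohm's law: I = V / Z_total = (47 - j170.6) / (4720 + j6.104) = 0.009912 - j0.03617 A.
Step 6 — Convert to polar: |I| = 0.0375 A, ∠I = -74.7°.

I = 0.0375∠-74.7° A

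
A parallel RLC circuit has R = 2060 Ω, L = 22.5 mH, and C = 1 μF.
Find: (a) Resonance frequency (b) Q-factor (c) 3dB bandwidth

Step 1 — Resonance: ω₀ = 1/√(LC) = 1/√(0.0225·1e-06) = 6667 rad/s.
Step 2 — f₀ = ω₀/(2π) = 1061 Hz.
Step 3 — Parallel Q: Q = R/(ω₀L) = 2060/(6667·0.0225) = 13.73.
Step 4 — Bandwidth: Δω = ω₀/Q = 485.4 rad/s; BW = Δω/(2π) = 77.26 Hz.

(a) f₀ = 1061 Hz  (b) Q = 13.73  (c) BW = 77.26 Hz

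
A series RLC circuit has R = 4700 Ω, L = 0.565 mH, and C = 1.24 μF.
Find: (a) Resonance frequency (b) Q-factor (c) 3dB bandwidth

Step 1 — Resonance: ω₀ = 1/√(LC) = 1/√(0.000565·1.24e-06) = 3.778e+04 rad/s.
Step 2 — f₀ = ω₀/(2π) = 6013 Hz.
Step 3 — Series Q: Q = ω₀L/R = 3.778e+04·0.000565/4700 = 0.004542.
Step 4 — Bandwidth: Δω = ω₀/Q = 8.319e+06 rad/s; BW = Δω/(2π) = 1.324e+06 Hz.

(a) f₀ = 6013 Hz  (b) Q = 0.004542  (c) BW = 1.324e+06 Hz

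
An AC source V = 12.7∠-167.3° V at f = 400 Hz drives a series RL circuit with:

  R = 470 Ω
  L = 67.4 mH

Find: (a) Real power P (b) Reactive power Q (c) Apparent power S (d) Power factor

Step 1 — Angular frequency: ω = 2π·f = 2π·400 = 2513 rad/s.
Step 2 — Component impedances:
  R: Z = R = 470 Ω
  L: Z = jωL = j·2513·0.0674 = 0 + j169.4 Ω
Step 3 — Series combination: Z_total = R + L = 470 + j169.4 Ω = 499.6∠19.8° Ω.
Step 4 — Source phasor: V = 12.7∠-167.3° V = -12.39 - j2.792 V.
Step 5 — Current: I = V / Z = -0.02522 + j0.003151 A = 0.02542∠172.9° A.
Step 6 — Complex power: S = V·I* = 0.3037 + j0.1095 VA.
Step 7 — Real power: P = Re(S) = 0.3037 W.
Step 8 — Reactive power: Q = Im(S) = 0.1095 VAR.
Step 9 — Apparent power: |S| = 0.3228 VA.
Step 10 — Power factor: PF = P/|S| = 0.9408 (lagging).

(a) P = 0.3037 W  (b) Q = 0.1095 VAR  (c) S = 0.3228 VA  (d) PF = 0.9408 (lagging)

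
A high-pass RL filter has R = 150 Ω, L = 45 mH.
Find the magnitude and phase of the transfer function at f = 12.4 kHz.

Step 1 — Angular frequency: ω = 2π·1.24e+04 = 7.791e+04 rad/s.
Step 2 — Transfer function: H(jω) = jωL/(R + jωL).
Step 3 — Numerator jωL = j·3506; denominator R + jωL = 150 + j3506.
Step 4 — H = 0.9982 + j0.04271.
Step 5 — Magnitude: |H| = 0.9991 (-0.0 dB); phase: φ = 2.4°.

|H| = 0.9991 (-0.0 dB), φ = 2.4°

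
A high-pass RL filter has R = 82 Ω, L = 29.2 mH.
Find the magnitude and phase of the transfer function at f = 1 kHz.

Step 1 — Angular frequency: ω = 2π·1000 = 6283 rad/s.
Step 2 — Transfer function: H(jω) = jωL/(R + jωL).
Step 3 — Numerator jωL = j·183.5; denominator R + jωL = 82 + j183.5.
Step 4 — H = 0.8335 + j0.3725.
Step 5 — Magnitude: |H| = 0.913 (-0.8 dB); phase: φ = 24.1°.

|H| = 0.913 (-0.8 dB), φ = 24.1°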